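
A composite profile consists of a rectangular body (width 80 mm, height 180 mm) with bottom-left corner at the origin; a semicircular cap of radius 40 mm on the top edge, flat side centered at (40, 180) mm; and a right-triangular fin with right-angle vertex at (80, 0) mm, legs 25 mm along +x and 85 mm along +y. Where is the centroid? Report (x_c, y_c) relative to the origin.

x_c = 42.86 mm, y_c = 101.31 mm

Part | A | x̄ᵢ | ȳᵢ | A·x̄ᵢ | A·ȳᵢ
rectangular body | 14400.00 | 40.00 | 90.00 | 576000.00 | 1296000.00
semicircular top | 2513.27 | 40.00 | 196.98 | 100530.96 | 495056.01
triangular fin | 1062.50 | 88.33 | 28.33 | 93854.17 | 30104.17
Σ | 17975.77 |  |  | 770385.13 | 1821160.18
x_c = 770385.13 / 17975.77 = 42.86 mm
y_c = 1821160.18 / 17975.77 = 101.31 mm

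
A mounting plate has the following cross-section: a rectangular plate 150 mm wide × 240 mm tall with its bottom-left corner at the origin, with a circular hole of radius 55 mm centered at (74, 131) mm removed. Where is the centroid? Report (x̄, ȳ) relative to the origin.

plate: A = 150 × 240 = 36000.00, centroid at (75.00, 120.00).
hole: A = −π·55² = -9503.32, centroid at (74.00, 131.00).
ΣA = 26496.68 mm²
ΣAx̄ = (36000.00)(75.00) + (-9503.32)(74.00) = 1996754.48 mm³
ΣAȳ = (36000.00)(120.00) + (-9503.32)(131.00) = 3075065.37 mm³
x̄ = 1996754.48 / 26496.68 = 75.36 mm
ȳ = 3075065.37 / 26496.68 = 116.05 mm

x̄ = 75.36 mm, ȳ = 116.05 mm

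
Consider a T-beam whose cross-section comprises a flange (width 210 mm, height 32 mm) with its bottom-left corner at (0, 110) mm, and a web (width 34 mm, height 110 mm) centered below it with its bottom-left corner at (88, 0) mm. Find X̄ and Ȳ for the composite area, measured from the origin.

X̄ = 105.00 mm, Ȳ = 100.61 mm

web: A = 34 × 110 = 3740.00, centroid at (105.00, 55.00).
flange: A = 210 × 32 = 6720.00, centroid at (105.00, 126.00).
ΣA = 10460.00 mm², ΣAX̄ = 1098300.00 mm³, ΣAȲ = 1052420.00 mm³.
X̄ = 1098300.00/10460.00 = 105.00 mm; Ȳ = 1052420.00/10460.00 = 100.61 mm.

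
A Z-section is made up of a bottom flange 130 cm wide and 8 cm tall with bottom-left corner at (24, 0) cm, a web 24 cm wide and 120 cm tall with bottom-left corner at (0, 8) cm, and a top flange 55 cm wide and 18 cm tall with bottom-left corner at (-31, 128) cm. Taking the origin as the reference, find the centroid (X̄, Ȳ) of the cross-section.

X̄ = 25.18 cm, Ȳ = 68.36 cm

bottom flange: A = 130 × 8 = 1040.00, centroid at (89.00, 4.00).
web: A = 24 × 120 = 2880.00, centroid at (12.00, 68.00).
top flange: A = 55 × 18 = 990.00, centroid at (-3.50, 137.00).
ΣA = 4910.00 cm²
ΣAX̄ = (1040.00)(89.00) + (2880.00)(12.00) + (990.00)(-3.50) = 123655.00 cm³
ΣAȲ = (1040.00)(4.00) + (2880.00)(68.00) + (990.00)(137.00) = 335630.00 cm³
X̄ = 123655.00 / 4910.00 = 25.18 cm
Ȳ = 335630.00 / 4910.00 = 68.36 cm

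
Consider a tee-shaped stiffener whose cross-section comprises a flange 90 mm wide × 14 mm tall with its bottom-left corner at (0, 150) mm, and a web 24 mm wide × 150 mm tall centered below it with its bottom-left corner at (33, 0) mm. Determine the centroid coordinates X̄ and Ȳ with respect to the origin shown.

web: A = 24 × 150 = 3600.00, centroid at (45.00, 75.00).
flange: A = 90 × 14 = 1260.00, centroid at (45.00, 157.00).
ΣA = 4860.00 mm²
ΣAX̄ = (3600.00)(45.00) + (1260.00)(45.00) = 218700.00 mm³
ΣAȲ = (3600.00)(75.00) + (1260.00)(157.00) = 467820.00 mm³
X̄ = 218700.00 / 4860.00 = 45.00 mm
Ȳ = 467820.00 / 4860.00 = 96.26 mm

X̄ = 45.00 mm, Ȳ = 96.26 mm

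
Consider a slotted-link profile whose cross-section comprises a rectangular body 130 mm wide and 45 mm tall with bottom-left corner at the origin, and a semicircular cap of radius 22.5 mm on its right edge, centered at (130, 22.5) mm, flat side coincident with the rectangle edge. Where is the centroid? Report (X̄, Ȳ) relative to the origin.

X̄ = 73.92 mm, Ȳ = 22.50 mm

rectangular body: A = 130 × 45 = 5850.00, centroid at (65.00, 22.50).
semicircular end: A = ½π·22.5² = 795.22, centroid at (139.55, 22.50).
ΣA = 6645.22 mm², ΣAX̄ = 491221.78 mm³, ΣAȲ = 149517.35 mm³.
X̄ = 491221.78/6645.22 = 73.92 mm; Ȳ = 149517.35/6645.22 = 22.50 mm.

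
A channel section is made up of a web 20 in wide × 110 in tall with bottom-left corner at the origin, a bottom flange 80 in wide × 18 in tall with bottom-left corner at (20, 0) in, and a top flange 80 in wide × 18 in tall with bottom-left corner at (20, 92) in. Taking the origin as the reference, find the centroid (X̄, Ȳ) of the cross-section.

X̄ = 38.35 in, Ȳ = 55.00 in

web: A = 20 × 110 = 2200.00, centroid at (10.00, 55.00).
bottom flange: A = 80 × 18 = 1440.00, centroid at (60.00, 9.00).
top flange: A = 80 × 18 = 1440.00, centroid at (60.00, 101.00).
ΣA = 5080.00 in²
ΣAX̄ = (2200.00)(10.00) + (1440.00)(60.00) + (1440.00)(60.00) = 194800.00 in³
ΣAȲ = (2200.00)(55.00) + (1440.00)(9.00) + (1440.00)(101.00) = 279400.00 in³
X̄ = 194800.00 / 5080.00 = 38.35 in
Ȳ = 279400.00 / 5080.00 = 55.00 in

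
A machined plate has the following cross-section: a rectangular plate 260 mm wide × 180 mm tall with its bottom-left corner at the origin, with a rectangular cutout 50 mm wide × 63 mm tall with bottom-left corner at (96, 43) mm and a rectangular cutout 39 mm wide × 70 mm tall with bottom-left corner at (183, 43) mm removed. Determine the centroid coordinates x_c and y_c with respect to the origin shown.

Part | A | x̄ᵢ | ȳᵢ | A·x̄ᵢ | A·ȳᵢ
plate | 46800.00 | 130.00 | 90.00 | 6084000.00 | 4212000.00
hole 1 | -3150.00 | 121.00 | 74.50 | -381150.00 | -234675.00
hole 2 | -2730.00 | 202.50 | 78.00 | -552825.00 | -212940.00
Σ | 40920.00 |  |  | 5150025.00 | 3764385.00
x_c = 5150025.00 / 40920.00 = 125.86 mm
y_c = 3764385.00 / 40920.00 = 91.99 mm

x_c = 125.86 mm, y_c = 91.99 mm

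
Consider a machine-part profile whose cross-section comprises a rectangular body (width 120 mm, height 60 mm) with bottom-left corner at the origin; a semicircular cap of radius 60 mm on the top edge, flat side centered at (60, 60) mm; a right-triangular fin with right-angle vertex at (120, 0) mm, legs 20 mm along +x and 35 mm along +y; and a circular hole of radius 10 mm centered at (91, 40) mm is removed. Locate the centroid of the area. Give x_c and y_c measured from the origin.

x_c = 61.05 mm, y_c = 53.59 mm

rectangular body: A = 120 × 60 = 7200.00, centroid at (60.00, 30.00).
semicircular top: A = ½π·60² = 5654.87, centroid at (60.00, 85.46).
triangular fin: A = ½·20·35 = 350.00, centroid at (126.67, 11.67).
hole: A = −π·10² = -314.16, centroid at (91.00, 40.00).
ΣA = 12890.71 mm²
ΣAx_c = (7200.00)(60.00) + (5654.87)(60.00) + (350.00)(126.67) + (-314.16)(91.00) = 787036.85 mm³
ΣAy_c = (7200.00)(30.00) + (5654.87)(85.46) + (350.00)(11.67) + (-314.16)(40.00) = 690808.97 mm³
x_c = 787036.85 / 12890.71 = 61.05 mm
y_c = 690808.97 / 12890.71 = 53.59 mm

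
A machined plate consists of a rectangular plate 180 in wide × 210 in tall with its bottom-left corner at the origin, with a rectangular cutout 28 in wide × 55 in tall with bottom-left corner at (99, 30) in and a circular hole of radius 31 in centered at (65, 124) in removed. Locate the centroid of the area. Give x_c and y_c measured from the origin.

x_c = 91.21 in, y_c = 105.47 in

plate: A = 180 × 210 = 37800.00, centroid at (90.00, 105.00).
hole 1: A = −(28 × 55) = -1540.00, centroid at (113.00, 57.50).
hole 2: A = −π·31² = -3019.07, centroid at (65.00, 124.00).
ΣA = 33240.93 in², ΣAx_c = 3031740.41 in³, ΣAy_c = 3506085.25 in³.
x_c = 3031740.41/33240.93 = 91.21 in; y_c = 3506085.25/33240.93 = 105.47 in.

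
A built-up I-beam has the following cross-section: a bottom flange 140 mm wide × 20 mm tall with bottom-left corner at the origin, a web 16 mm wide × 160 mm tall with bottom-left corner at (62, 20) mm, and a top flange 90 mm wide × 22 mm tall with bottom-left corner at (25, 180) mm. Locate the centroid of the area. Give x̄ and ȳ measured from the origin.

bottom flange: A = 140 × 20 = 2800.00, centroid at (70.00, 10.00).
web: A = 16 × 160 = 2560.00, centroid at (70.00, 100.00).
top flange: A = 90 × 22 = 1980.00, centroid at (70.00, 191.00).
ΣA = 7340.00 mm²
ΣAx̄ = (2800.00)(70.00) + (2560.00)(70.00) + (1980.00)(70.00) = 513800.00 mm³
ΣAȳ = (2800.00)(10.00) + (2560.00)(100.00) + (1980.00)(191.00) = 662180.00 mm³
x̄ = 513800.00 / 7340.00 = 70.00 mm
ȳ = 662180.00 / 7340.00 = 90.22 mm

x̄ = 70.00 mm, ȳ = 90.22 mm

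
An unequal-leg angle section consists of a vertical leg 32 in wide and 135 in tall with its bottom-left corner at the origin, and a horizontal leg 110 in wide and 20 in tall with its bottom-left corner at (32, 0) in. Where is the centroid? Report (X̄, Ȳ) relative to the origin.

vertical leg: A = 32 × 135 = 4320.00, centroid at (16.00, 67.50).
horizontal leg: A = 110 × 20 = 2200.00, centroid at (87.00, 10.00).
ΣA = 6520.00 in², ΣAX̄ = 260520.00 in³, ΣAȲ = 313600.00 in³.
X̄ = 260520.00/6520.00 = 39.96 in; Ȳ = 313600.00/6520.00 = 48.10 in.

X̄ = 39.96 in, Ȳ = 48.10 in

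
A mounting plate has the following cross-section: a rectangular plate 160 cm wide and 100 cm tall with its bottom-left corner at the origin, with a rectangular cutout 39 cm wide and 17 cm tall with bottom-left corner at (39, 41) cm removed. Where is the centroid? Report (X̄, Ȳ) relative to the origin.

X̄ = 80.93 cm, Ȳ = 50.02 cm

Part | A | x̄ᵢ | ȳᵢ | A·x̄ᵢ | A·ȳᵢ
plate | 16000.00 | 80.00 | 50.00 | 1280000.00 | 800000.00
hole | -663.00 | 58.50 | 49.50 | -38785.50 | -32818.50
Σ | 15337.00 |  |  | 1241214.50 | 767181.50
X̄ = 1241214.50 / 15337.00 = 80.93 cm
Ȳ = 767181.50 / 15337.00 = 50.02 cm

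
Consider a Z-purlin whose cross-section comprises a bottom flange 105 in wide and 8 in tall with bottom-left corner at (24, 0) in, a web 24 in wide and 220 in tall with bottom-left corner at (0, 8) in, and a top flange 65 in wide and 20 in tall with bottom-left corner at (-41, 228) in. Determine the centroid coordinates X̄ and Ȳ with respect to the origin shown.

Part | A | x̄ᵢ | ȳᵢ | A·x̄ᵢ | A·ȳᵢ
bottom flange | 840.00 | 76.50 | 4.00 | 64260.00 | 3360.00
web | 5280.00 | 12.00 | 118.00 | 63360.00 | 623040.00
top flange | 1300.00 | -8.50 | 238.00 | -11050.00 | 309400.00
Σ | 7420.00 |  |  | 116570.00 | 935800.00
X̄ = 116570.00 / 7420.00 = 15.71 in
Ȳ = 935800.00 / 7420.00 = 126.12 in

X̄ = 15.71 in, Ȳ = 126.12 in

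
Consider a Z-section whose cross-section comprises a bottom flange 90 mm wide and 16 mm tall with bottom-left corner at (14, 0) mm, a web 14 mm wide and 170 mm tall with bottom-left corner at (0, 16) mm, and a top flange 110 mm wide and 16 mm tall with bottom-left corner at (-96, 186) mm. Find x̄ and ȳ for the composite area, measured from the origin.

bottom flange: A = 90 × 16 = 1440.00, centroid at (59.00, 8.00).
web: A = 14 × 170 = 2380.00, centroid at (7.00, 101.00).
top flange: A = 110 × 16 = 1760.00, centroid at (-41.00, 194.00).
ΣA = 5580.00 mm²
ΣAx̄ = (1440.00)(59.00) + (2380.00)(7.00) + (1760.00)(-41.00) = 29460.00 mm³
ΣAȳ = (1440.00)(8.00) + (2380.00)(101.00) + (1760.00)(194.00) = 593340.00 mm³
x̄ = 29460.00 / 5580.00 = 5.28 mm
ȳ = 593340.00 / 5580.00 = 106.33 mm

x̄ = 5.28 mm, ȳ = 106.33 mm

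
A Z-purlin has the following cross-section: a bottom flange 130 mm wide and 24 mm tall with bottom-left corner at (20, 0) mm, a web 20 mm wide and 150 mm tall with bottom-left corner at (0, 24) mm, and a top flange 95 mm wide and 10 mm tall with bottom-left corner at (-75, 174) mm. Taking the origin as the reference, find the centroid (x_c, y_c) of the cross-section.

Part | A | x̄ᵢ | ȳᵢ | A·x̄ᵢ | A·ȳᵢ
bottom flange | 3120.00 | 85.00 | 12.00 | 265200.00 | 37440.00
web | 3000.00 | 10.00 | 99.00 | 30000.00 | 297000.00
top flange | 950.00 | -27.50 | 179.00 | -26125.00 | 170050.00
Σ | 7070.00 |  |  | 269075.00 | 504490.00
x_c = 269075.00 / 7070.00 = 38.06 mm
y_c = 504490.00 / 7070.00 = 71.36 mm

x_c = 38.06 mm, y_c = 71.36 mm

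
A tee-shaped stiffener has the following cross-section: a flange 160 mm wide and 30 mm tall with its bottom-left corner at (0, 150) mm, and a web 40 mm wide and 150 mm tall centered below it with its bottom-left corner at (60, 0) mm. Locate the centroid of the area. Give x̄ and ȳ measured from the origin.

x̄ = 80.00 mm, ȳ = 115.00 mm

web: A = 40 × 150 = 6000.00, centroid at (80.00, 75.00).
flange: A = 160 × 30 = 4800.00, centroid at (80.00, 165.00).
ΣA = 10800.00 mm², ΣAx̄ = 864000.00 mm³, ΣAȳ = 1242000.00 mm³.
x̄ = 864000.00/10800.00 = 80.00 mm; ȳ = 1242000.00/10800.00 = 115.00 mm.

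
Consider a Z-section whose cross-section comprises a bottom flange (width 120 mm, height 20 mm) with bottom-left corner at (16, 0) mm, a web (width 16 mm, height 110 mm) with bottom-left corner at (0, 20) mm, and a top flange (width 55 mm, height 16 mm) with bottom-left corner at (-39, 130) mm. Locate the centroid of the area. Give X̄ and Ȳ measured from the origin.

Part | A | x̄ᵢ | ȳᵢ | A·x̄ᵢ | A·ȳᵢ
bottom flange | 2400.00 | 76.00 | 10.00 | 182400.00 | 24000.00
web | 1760.00 | 8.00 | 75.00 | 14080.00 | 132000.00
top flange | 880.00 | -11.50 | 138.00 | -10120.00 | 121440.00
Σ | 5040.00 |  |  | 186360.00 | 277440.00
X̄ = 186360.00 / 5040.00 = 36.98 mm
Ȳ = 277440.00 / 5040.00 = 55.05 mm

X̄ = 36.98 mm, Ȳ = 55.05 mm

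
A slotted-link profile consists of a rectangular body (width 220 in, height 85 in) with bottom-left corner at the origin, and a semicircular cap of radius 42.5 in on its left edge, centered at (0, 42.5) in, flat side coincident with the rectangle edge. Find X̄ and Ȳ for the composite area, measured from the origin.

X̄ = 93.13 in, Ȳ = 42.50 in

Part | A | x̄ᵢ | ȳᵢ | A·x̄ᵢ | A·ȳᵢ
rectangular body | 18700.00 | 110.00 | 42.50 | 2057000.00 | 794750.00
semicircular end | 2837.25 | -18.04 | 42.50 | -51177.08 | 120583.16
Σ | 21537.25 |  |  | 2005822.92 | 915333.16
X̄ = 2005822.92 / 21537.25 = 93.13 in
Ȳ = 915333.16 / 21537.25 = 42.50 in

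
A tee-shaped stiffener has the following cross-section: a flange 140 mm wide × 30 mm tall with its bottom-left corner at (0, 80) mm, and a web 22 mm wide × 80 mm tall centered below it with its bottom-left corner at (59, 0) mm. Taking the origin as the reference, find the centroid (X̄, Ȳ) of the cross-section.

X̄ = 70.00 mm, Ȳ = 78.76 mm

web: A = 22 × 80 = 1760.00, centroid at (70.00, 40.00).
flange: A = 140 × 30 = 4200.00, centroid at (70.00, 95.00).
ΣA = 5960.00 mm², ΣAX̄ = 417200.00 mm³, ΣAȲ = 469400.00 mm³.
X̄ = 417200.00/5960.00 = 70.00 mm; Ȳ = 469400.00/5960.00 = 78.76 mm.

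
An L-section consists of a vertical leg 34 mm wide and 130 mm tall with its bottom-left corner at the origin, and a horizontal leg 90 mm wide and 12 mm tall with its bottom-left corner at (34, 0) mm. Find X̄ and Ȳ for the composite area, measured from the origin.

X̄ = 29.17 mm, Ȳ = 53.41 mm

vertical leg: A = 34 × 130 = 4420.00, centroid at (17.00, 65.00).
horizontal leg: A = 90 × 12 = 1080.00, centroid at (79.00, 6.00).
ΣA = 5500.00 mm², ΣAX̄ = 160460.00 mm³, ΣAȲ = 293780.00 mm³.
X̄ = 160460.00/5500.00 = 29.17 mm; Ȳ = 293780.00/5500.00 = 53.41 mm.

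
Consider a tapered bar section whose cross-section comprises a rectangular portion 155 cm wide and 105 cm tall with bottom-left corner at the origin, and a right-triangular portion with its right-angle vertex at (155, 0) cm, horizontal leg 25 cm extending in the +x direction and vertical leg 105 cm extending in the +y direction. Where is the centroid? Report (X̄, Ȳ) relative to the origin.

X̄ = 83.91 cm, Ȳ = 51.19 cm

Part | A | x̄ᵢ | ȳᵢ | A·x̄ᵢ | A·ȳᵢ
rectangular portion | 16275.00 | 77.50 | 52.50 | 1261312.50 | 854437.50
triangular portion | 1312.50 | 163.33 | 35.00 | 214375.00 | 45937.50
Σ | 17587.50 |  |  | 1475687.50 | 900375.00
X̄ = 1475687.50 / 17587.50 = 83.91 cm
Ȳ = 900375.00 / 17587.50 = 51.19 cm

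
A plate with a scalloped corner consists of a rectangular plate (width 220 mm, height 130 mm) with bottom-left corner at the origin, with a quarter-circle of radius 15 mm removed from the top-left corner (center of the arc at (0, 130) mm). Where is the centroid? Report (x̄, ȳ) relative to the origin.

x̄ = 110.64 mm, ȳ = 64.64 mm

plate: A = 220 × 130 = 28600.00, centroid at (110.00, 65.00).
removed quarter-circle: A = −¼π·15² = -176.71, centroid at (6.37, 123.63).
ΣA = 28423.29 mm², ΣAx̄ = 3144875.00 mm³, ΣAȳ = 1837152.10 mm³.
x̄ = 3144875.00/28423.29 = 110.64 mm; ȳ = 1837152.10/28423.29 = 64.64 mm.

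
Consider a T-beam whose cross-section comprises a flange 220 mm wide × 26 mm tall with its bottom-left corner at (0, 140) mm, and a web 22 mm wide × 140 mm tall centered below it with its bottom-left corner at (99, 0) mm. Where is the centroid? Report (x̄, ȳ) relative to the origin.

x̄ = 110.00 mm, ȳ = 123.95 mm

Part | A | x̄ᵢ | ȳᵢ | A·x̄ᵢ | A·ȳᵢ
web | 3080.00 | 110.00 | 70.00 | 338800.00 | 215600.00
flange | 5720.00 | 110.00 | 153.00 | 629200.00 | 875160.00
Σ | 8800.00 |  |  | 968000.00 | 1090760.00
x̄ = 968000.00 / 8800.00 = 110.00 mm
ȳ = 1090760.00 / 8800.00 = 123.95 mm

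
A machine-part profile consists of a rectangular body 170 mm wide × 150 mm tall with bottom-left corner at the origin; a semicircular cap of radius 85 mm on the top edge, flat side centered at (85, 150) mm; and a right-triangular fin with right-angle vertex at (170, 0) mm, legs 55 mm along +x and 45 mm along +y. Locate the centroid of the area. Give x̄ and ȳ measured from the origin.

Part | A | x̄ᵢ | ȳᵢ | A·x̄ᵢ | A·ȳᵢ
rectangular body | 25500.00 | 85.00 | 75.00 | 2167500.00 | 1912500.00
semicircular top | 11349.00 | 85.00 | 186.08 | 964665.29 | 2111767.19
triangular fin | 1237.50 | 188.33 | 15.00 | 233062.50 | 18562.50
Σ | 38086.50 |  |  | 3365227.79 | 4042829.69
x̄ = 3365227.79 / 38086.50 = 88.36 mm
ȳ = 4042829.69 / 38086.50 = 106.15 mm

x̄ = 88.36 mm, ȳ = 106.15 mm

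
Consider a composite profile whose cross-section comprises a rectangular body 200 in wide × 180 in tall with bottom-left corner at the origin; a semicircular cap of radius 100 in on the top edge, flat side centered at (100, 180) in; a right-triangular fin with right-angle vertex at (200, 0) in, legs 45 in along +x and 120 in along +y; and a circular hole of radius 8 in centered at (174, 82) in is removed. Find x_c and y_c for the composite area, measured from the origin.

Part | A | x̄ᵢ | ȳᵢ | A·x̄ᵢ | A·ȳᵢ
rectangular body | 36000.00 | 100.00 | 90.00 | 3600000.00 | 3240000.00
semicircular top | 15707.96 | 100.00 | 222.44 | 1570796.33 | 3494100.05
triangular fin | 2700.00 | 215.00 | 40.00 | 580500.00 | 108000.00
hole | -201.06 | 174.00 | 82.00 | -34984.78 | -16487.08
Σ | 54206.90 |  |  | 5716311.55 | 6825612.98
x_c = 5716311.55 / 54206.90 = 105.45 in
y_c = 6825612.98 / 54206.90 = 125.92 in

x_c = 105.45 in, y_c = 125.92 in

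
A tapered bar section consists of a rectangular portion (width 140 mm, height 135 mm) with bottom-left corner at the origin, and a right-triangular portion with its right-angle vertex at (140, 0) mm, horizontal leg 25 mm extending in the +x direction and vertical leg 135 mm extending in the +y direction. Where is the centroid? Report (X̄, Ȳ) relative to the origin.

X̄ = 76.42 mm, Ȳ = 65.66 mm

rectangular portion: A = 140 × 135 = 18900.00, centroid at (70.00, 67.50).
triangular portion: A = ½·25·135 = 1687.50, centroid at (148.33, 45.00).
ΣA = 20587.50 mm², ΣAX̄ = 1573312.50 mm³, ΣAȲ = 1351687.50 mm³.
X̄ = 1573312.50/20587.50 = 76.42 mm; Ȳ = 1351687.50/20587.50 = 65.66 mm.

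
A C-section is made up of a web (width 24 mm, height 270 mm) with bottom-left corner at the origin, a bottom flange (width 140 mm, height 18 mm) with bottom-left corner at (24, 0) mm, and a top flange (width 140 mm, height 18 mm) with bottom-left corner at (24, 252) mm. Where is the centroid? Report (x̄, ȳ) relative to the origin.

x̄ = 47.88 mm, ȳ = 135.00 mm

web: A = 24 × 270 = 6480.00, centroid at (12.00, 135.00).
bottom flange: A = 140 × 18 = 2520.00, centroid at (94.00, 9.00).
top flange: A = 140 × 18 = 2520.00, centroid at (94.00, 261.00).
ΣA = 11520.00 mm², ΣAx̄ = 551520.00 mm³, ΣAȳ = 1555200.00 mm³.
x̄ = 551520.00/11520.00 = 47.88 mm; ȳ = 1555200.00/11520.00 = 135.00 mm.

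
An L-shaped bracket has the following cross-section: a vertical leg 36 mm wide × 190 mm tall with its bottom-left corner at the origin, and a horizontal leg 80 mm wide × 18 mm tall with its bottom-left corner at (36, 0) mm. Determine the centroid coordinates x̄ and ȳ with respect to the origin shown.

x̄ = 28.09 mm, ȳ = 80.04 mm

vertical leg: A = 36 × 190 = 6840.00, centroid at (18.00, 95.00).
horizontal leg: A = 80 × 18 = 1440.00, centroid at (76.00, 9.00).
ΣA = 8280.00 mm²
ΣAx̄ = (6840.00)(18.00) + (1440.00)(76.00) = 232560.00 mm³
ΣAȳ = (6840.00)(95.00) + (1440.00)(9.00) = 662760.00 mm³
x̄ = 232560.00 / 8280.00 = 28.09 mm
ȳ = 662760.00 / 8280.00 = 80.04 mm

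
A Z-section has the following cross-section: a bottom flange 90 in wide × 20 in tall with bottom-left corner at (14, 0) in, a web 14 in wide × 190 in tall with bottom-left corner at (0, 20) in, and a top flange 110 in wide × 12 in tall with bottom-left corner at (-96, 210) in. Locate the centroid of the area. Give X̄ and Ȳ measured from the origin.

X̄ = 12.23 in, Ȳ = 105.37 in

bottom flange: A = 90 × 20 = 1800.00, centroid at (59.00, 10.00).
web: A = 14 × 190 = 2660.00, centroid at (7.00, 115.00).
top flange: A = 110 × 12 = 1320.00, centroid at (-41.00, 216.00).
ΣA = 5780.00 in²
ΣAX̄ = (1800.00)(59.00) + (2660.00)(7.00) + (1320.00)(-41.00) = 70700.00 in³
ΣAȲ = (1800.00)(10.00) + (2660.00)(115.00) + (1320.00)(216.00) = 609020.00 in³
X̄ = 70700.00 / 5780.00 = 12.23 in
Ȳ = 609020.00 / 5780.00 = 105.37 in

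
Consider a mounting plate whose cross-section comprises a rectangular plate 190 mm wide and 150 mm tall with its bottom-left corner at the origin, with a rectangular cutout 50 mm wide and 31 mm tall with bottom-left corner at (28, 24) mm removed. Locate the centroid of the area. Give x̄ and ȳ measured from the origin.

plate: A = 190 × 150 = 28500.00, centroid at (95.00, 75.00).
hole: A = −(50 × 31) = -1550.00, centroid at (53.00, 39.50).
ΣA = 26950.00 mm², ΣAx̄ = 2625350.00 mm³, ΣAȳ = 2076275.00 mm³.
x̄ = 2625350.00/26950.00 = 97.42 mm; ȳ = 2076275.00/26950.00 = 77.04 mm.

x̄ = 97.42 mm, ȳ = 77.04 mm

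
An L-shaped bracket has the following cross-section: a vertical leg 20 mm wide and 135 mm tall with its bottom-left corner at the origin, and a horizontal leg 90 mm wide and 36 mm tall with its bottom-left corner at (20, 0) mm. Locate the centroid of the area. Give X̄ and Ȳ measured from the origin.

vertical leg: A = 20 × 135 = 2700.00, centroid at (10.00, 67.50).
horizontal leg: A = 90 × 36 = 3240.00, centroid at (65.00, 18.00).
ΣA = 5940.00 mm²
ΣAX̄ = (2700.00)(10.00) + (3240.00)(65.00) = 237600.00 mm³
ΣAȲ = (2700.00)(67.50) + (3240.00)(18.00) = 240570.00 mm³
X̄ = 237600.00 / 5940.00 = 40.00 mm
Ȳ = 240570.00 / 5940.00 = 40.50 mm

X̄ = 40.00 mm, Ȳ = 40.50 mm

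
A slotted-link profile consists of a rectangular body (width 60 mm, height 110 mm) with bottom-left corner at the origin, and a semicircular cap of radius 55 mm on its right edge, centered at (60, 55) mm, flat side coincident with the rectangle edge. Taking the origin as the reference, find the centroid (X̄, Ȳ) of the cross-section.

X̄ = 52.33 mm, Ȳ = 55.00 mm

rectangular body: A = 60 × 110 = 6600.00, centroid at (30.00, 55.00).
semicircular end: A = ½π·55² = 4751.66, centroid at (83.34, 55.00).
ΣA = 11351.66 mm², ΣAX̄ = 594016.20 mm³, ΣAȲ = 624341.24 mm³.
X̄ = 594016.20/11351.66 = 52.33 mm; Ȳ = 624341.24/11351.66 = 55.00 mm.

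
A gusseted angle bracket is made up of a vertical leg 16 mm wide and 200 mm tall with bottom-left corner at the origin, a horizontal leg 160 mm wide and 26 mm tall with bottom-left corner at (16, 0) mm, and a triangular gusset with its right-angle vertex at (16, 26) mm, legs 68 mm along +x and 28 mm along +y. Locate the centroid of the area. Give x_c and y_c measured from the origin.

vertical leg: A = 16 × 200 = 3200.00, centroid at (8.00, 100.00).
horizontal leg: A = 160 × 26 = 4160.00, centroid at (96.00, 13.00).
gusset: A = ½·68·28 = 952.00, centroid at (38.67, 35.33).
ΣA = 8312.00 mm²
ΣAx_c = (3200.00)(8.00) + (4160.00)(96.00) + (952.00)(38.67) = 461770.67 mm³
ΣAy_c = (3200.00)(100.00) + (4160.00)(13.00) + (952.00)(35.33) = 407717.33 mm³
x_c = 461770.67 / 8312.00 = 55.55 mm
y_c = 407717.33 / 8312.00 = 49.05 mm

x_c = 55.55 mm, y_c = 49.05 mm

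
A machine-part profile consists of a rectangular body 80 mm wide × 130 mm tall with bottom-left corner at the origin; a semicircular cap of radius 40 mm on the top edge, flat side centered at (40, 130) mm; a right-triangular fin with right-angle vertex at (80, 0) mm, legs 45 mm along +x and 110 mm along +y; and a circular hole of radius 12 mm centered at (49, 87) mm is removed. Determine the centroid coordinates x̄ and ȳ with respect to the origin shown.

rectangular body: A = 80 × 130 = 10400.00, centroid at (40.00, 65.00).
semicircular top: A = ½π·40² = 2513.27, centroid at (40.00, 146.98).
triangular fin: A = ½·45·110 = 2475.00, centroid at (95.00, 36.67).
hole: A = −π·12² = -452.39, centroid at (49.00, 87.00).
ΣA = 14935.88 mm²
ΣAx̄ = (10400.00)(40.00) + (2513.27)(40.00) + (2475.00)(95.00) + (-452.39)(49.00) = 729488.89 mm³
ΣAȳ = (10400.00)(65.00) + (2513.27)(146.98) + (2475.00)(36.67) + (-452.39)(87.00) = 1096784.43 mm³
x̄ = 729488.89 / 14935.88 = 48.84 mm
ȳ = 1096784.43 / 14935.88 = 73.43 mm

x̄ = 48.84 mm, ȳ = 73.43 mm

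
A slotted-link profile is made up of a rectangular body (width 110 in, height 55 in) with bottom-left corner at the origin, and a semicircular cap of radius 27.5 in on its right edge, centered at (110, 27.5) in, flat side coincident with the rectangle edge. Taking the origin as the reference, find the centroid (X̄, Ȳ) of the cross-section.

Part | A | x̄ᵢ | ȳᵢ | A·x̄ᵢ | A·ȳᵢ
rectangular body | 6050.00 | 55.00 | 27.50 | 332750.00 | 166375.00
semicircular end | 1187.91 | 121.67 | 27.50 | 144535.20 | 32667.65
Σ | 7237.91 |  |  | 477285.20 | 199042.65
X̄ = 477285.20 / 7237.91 = 65.94 in
Ȳ = 199042.65 / 7237.91 = 27.50 in

X̄ = 65.94 in, Ȳ = 27.50 in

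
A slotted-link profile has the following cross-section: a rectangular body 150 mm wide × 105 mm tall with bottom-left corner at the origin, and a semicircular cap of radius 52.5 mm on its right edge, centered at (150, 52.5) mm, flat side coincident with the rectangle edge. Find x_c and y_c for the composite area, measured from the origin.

rectangular body: A = 150 × 105 = 15750.00, centroid at (75.00, 52.50).
semicircular end: A = ½π·52.5² = 4329.51, centroid at (172.28, 52.50).
ΣA = 20079.51 mm², ΣAx_c = 1927144.86 mm³, ΣAy_c = 1054174.14 mm³.
x_c = 1927144.86/20079.51 = 95.98 mm; y_c = 1054174.14/20079.51 = 52.50 mm.

x_c = 95.98 mm, y_c = 52.50 mm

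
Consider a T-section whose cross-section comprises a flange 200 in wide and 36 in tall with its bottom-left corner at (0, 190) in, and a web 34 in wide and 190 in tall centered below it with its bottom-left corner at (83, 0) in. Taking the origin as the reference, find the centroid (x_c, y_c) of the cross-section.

x_c = 100.00 in, y_c = 154.56 in

Part | A | x̄ᵢ | ȳᵢ | A·x̄ᵢ | A·ȳᵢ
web | 6460.00 | 100.00 | 95.00 | 646000.00 | 613700.00
flange | 7200.00 | 100.00 | 208.00 | 720000.00 | 1497600.00
Σ | 13660.00 |  |  | 1366000.00 | 2111300.00
x_c = 1366000.00 / 13660.00 = 100.00 in
y_c = 2111300.00 / 13660.00 = 154.56 in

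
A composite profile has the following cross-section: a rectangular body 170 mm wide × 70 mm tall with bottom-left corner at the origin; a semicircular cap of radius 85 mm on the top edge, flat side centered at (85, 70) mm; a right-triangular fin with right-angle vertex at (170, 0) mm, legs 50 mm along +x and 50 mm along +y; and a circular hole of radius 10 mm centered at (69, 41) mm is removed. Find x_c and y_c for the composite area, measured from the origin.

x_c = 90.46 mm, y_c = 67.33 mm

rectangular body: A = 170 × 70 = 11900.00, centroid at (85.00, 35.00).
semicircular top: A = ½π·85² = 11349.00, centroid at (85.00, 106.08).
triangular fin: A = ½·50·50 = 1250.00, centroid at (186.67, 16.67).
hole: A = −π·10² = -314.16, centroid at (69.00, 41.00).
ΣA = 24184.84 mm²
ΣAx_c = (11900.00)(85.00) + (11349.00)(85.00) + (1250.00)(186.67) + (-314.16)(69.00) = 2187821.64 mm³
ΣAy_c = (11900.00)(35.00) + (11349.00)(106.08) + (1250.00)(16.67) + (-314.16)(41.00) = 1628299.71 mm³
x_c = 2187821.64 / 24184.84 = 90.46 mm
y_c = 1628299.71 / 24184.84 = 67.33 mm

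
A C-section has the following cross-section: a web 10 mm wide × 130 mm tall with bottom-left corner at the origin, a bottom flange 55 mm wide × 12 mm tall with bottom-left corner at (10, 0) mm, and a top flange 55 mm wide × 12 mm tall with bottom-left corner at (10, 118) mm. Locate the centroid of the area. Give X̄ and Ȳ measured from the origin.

X̄ = 21.37 mm, Ȳ = 65.00 mm

web: A = 10 × 130 = 1300.00, centroid at (5.00, 65.00).
bottom flange: A = 55 × 12 = 660.00, centroid at (37.50, 6.00).
top flange: A = 55 × 12 = 660.00, centroid at (37.50, 124.00).
ΣA = 2620.00 mm²
ΣAX̄ = (1300.00)(5.00) + (660.00)(37.50) + (660.00)(37.50) = 56000.00 mm³
ΣAȲ = (1300.00)(65.00) + (660.00)(6.00) + (660.00)(124.00) = 170300.00 mm³
X̄ = 56000.00 / 2620.00 = 21.37 mm
Ȳ = 170300.00 / 2620.00 = 65.00 mm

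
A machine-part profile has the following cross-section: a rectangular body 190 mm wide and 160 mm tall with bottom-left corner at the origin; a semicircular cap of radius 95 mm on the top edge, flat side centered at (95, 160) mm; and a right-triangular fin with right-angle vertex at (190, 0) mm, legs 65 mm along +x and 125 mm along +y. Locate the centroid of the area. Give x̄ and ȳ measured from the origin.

x̄ = 104.74 mm, ȳ = 111.87 mm

rectangular body: A = 190 × 160 = 30400.00, centroid at (95.00, 80.00).
semicircular top: A = ½π·95² = 14176.44, centroid at (95.00, 200.32).
triangular fin: A = ½·65·125 = 4062.50, centroid at (211.67, 41.67).
ΣA = 48638.94 mm²
ΣAx̄ = (30400.00)(95.00) + (14176.44)(95.00) + (4062.50)(211.67) = 5094657.33 mm³
ΣAȳ = (30400.00)(80.00) + (14176.44)(200.32) + (4062.50)(41.67) = 5441084.06 mm³
x̄ = 5094657.33 / 48638.94 = 104.74 mm
ȳ = 5441084.06 / 48638.94 = 111.87 mm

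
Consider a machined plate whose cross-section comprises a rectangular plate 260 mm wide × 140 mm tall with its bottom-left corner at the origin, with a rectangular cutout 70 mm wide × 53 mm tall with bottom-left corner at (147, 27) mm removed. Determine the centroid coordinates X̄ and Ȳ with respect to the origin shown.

X̄ = 124.10 mm, Ȳ = 71.87 mm

plate: A = 260 × 140 = 36400.00, centroid at (130.00, 70.00).
hole: A = −(70 × 53) = -3710.00, centroid at (182.00, 53.50).
ΣA = 32690.00 mm²
ΣAX̄ = (36400.00)(130.00) + (-3710.00)(182.00) = 4056780.00 mm³
ΣAȲ = (36400.00)(70.00) + (-3710.00)(53.50) = 2349515.00 mm³
X̄ = 4056780.00 / 32690.00 = 124.10 mm
Ȳ = 2349515.00 / 32690.00 = 71.87 mm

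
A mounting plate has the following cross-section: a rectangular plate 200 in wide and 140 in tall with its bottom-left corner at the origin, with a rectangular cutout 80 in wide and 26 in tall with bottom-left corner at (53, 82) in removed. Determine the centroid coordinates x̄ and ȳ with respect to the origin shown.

x̄ = 100.56 in, ȳ = 67.99 in

Part | A | x̄ᵢ | ȳᵢ | A·x̄ᵢ | A·ȳᵢ
plate | 28000.00 | 100.00 | 70.00 | 2800000.00 | 1960000.00
hole | -2080.00 | 93.00 | 95.00 | -193440.00 | -197600.00
Σ | 25920.00 |  |  | 2606560.00 | 1762400.00
x̄ = 2606560.00 / 25920.00 = 100.56 in
ȳ = 1762400.00 / 25920.00 = 67.99 in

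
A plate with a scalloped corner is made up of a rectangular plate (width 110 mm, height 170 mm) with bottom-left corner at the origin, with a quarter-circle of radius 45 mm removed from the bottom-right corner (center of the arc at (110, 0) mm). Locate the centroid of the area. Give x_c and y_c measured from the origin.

x_c = 51.66 mm, y_c = 91.13 mm

plate: A = 110 × 170 = 18700.00, centroid at (55.00, 85.00).
removed quarter-circle: A = −¼π·45² = -1590.43, centroid at (90.90, 19.10).
ΣA = 17109.57 mm², ΣAx_c = 883927.56 mm³, ΣAy_c = 1559125.00 mm³.
x_c = 883927.56/17109.57 = 51.66 mm; y_c = 1559125.00/17109.57 = 91.13 mm.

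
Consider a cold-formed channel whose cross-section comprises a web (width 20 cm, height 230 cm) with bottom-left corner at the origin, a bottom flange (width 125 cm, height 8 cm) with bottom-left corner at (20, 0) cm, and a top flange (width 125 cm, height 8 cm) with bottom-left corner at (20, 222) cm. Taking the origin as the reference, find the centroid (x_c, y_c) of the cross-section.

web: A = 20 × 230 = 4600.00, centroid at (10.00, 115.00).
bottom flange: A = 125 × 8 = 1000.00, centroid at (82.50, 4.00).
top flange: A = 125 × 8 = 1000.00, centroid at (82.50, 226.00).
ΣA = 6600.00 cm²
ΣAx_c = (4600.00)(10.00) + (1000.00)(82.50) + (1000.00)(82.50) = 211000.00 cm³
ΣAy_c = (4600.00)(115.00) + (1000.00)(4.00) + (1000.00)(226.00) = 759000.00 cm³
x_c = 211000.00 / 6600.00 = 31.97 cm
y_c = 759000.00 / 6600.00 = 115.00 cm

x_c = 31.97 cm, y_c = 115.00 cm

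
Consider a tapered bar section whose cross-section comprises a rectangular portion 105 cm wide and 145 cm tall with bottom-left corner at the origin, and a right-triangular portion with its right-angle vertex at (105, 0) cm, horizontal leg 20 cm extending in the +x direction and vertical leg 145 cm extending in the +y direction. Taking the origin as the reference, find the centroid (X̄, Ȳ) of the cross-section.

X̄ = 57.64 cm, Ȳ = 70.40 cm

rectangular portion: A = 105 × 145 = 15225.00, centroid at (52.50, 72.50).
triangular portion: A = ½·20·145 = 1450.00, centroid at (111.67, 48.33).
ΣA = 16675.00 cm²
ΣAX̄ = (15225.00)(52.50) + (1450.00)(111.67) = 961229.17 cm³
ΣAȲ = (15225.00)(72.50) + (1450.00)(48.33) = 1173895.83 cm³
X̄ = 961229.17 / 16675.00 = 57.64 cm
Ȳ = 1173895.83 / 16675.00 = 70.40 cm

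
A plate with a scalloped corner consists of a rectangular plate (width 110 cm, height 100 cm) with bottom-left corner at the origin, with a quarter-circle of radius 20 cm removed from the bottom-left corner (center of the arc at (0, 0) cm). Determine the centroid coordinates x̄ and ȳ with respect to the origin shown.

x̄ = 56.37 cm, ȳ = 51.22 cm

plate: A = 110 × 100 = 11000.00, centroid at (55.00, 50.00).
removed quarter-circle: A = −¼π·20² = -314.16, centroid at (8.49, 8.49).
ΣA = 10685.84 cm², ΣAx̄ = 602333.33 cm³, ΣAȳ = 547333.33 cm³.
x̄ = 602333.33/10685.84 = 56.37 cm; ȳ = 547333.33/10685.84 = 51.22 cm.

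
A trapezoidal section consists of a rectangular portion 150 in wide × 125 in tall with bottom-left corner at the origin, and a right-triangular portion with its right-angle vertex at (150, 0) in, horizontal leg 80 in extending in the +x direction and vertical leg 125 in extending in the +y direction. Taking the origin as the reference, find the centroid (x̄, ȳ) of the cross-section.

x̄ = 96.40 in, ȳ = 58.11 in

Part | A | x̄ᵢ | ȳᵢ | A·x̄ᵢ | A·ȳᵢ
rectangular portion | 18750.00 | 75.00 | 62.50 | 1406250.00 | 1171875.00
triangular portion | 5000.00 | 176.67 | 41.67 | 883333.33 | 208333.33
Σ | 23750.00 |  |  | 2289583.33 | 1380208.33
x̄ = 2289583.33 / 23750.00 = 96.40 in
ȳ = 1380208.33 / 23750.00 = 58.11 in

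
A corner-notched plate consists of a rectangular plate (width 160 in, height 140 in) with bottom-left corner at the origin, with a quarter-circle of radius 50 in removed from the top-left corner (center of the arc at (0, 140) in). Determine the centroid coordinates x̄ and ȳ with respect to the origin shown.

x̄ = 85.65 in, ȳ = 65.31 in

plate: A = 160 × 140 = 22400.00, centroid at (80.00, 70.00).
removed quarter-circle: A = −¼π·50² = -1963.50, centroid at (21.22, 118.78).
ΣA = 20436.50 in², ΣAx̄ = 1750333.33 in³, ΣAȳ = 1334777.31 in³.
x̄ = 1750333.33/20436.50 = 85.65 in; ȳ = 1334777.31/20436.50 = 65.31 in.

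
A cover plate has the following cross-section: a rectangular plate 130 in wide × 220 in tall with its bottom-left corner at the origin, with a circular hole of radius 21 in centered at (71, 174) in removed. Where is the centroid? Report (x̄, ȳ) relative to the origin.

plate: A = 130 × 220 = 28600.00, centroid at (65.00, 110.00).
hole: A = −π·21² = -1385.44, centroid at (71.00, 174.00).
ΣA = 27214.56 in²
ΣAx̄ = (28600.00)(65.00) + (-1385.44)(71.00) = 1760633.59 in³
ΣAȳ = (28600.00)(110.00) + (-1385.44)(174.00) = 2904933.03 in³
x̄ = 1760633.59 / 27214.56 = 64.69 in
ȳ = 2904933.03 / 27214.56 = 106.74 in

x̄ = 64.69 in, ȳ = 106.74 in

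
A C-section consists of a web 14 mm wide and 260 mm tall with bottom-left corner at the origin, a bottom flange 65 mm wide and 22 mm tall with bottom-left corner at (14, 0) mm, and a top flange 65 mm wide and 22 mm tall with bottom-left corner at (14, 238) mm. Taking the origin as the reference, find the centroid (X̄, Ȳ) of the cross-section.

X̄ = 24.38 mm, Ȳ = 130.00 mm

web: A = 14 × 260 = 3640.00, centroid at (7.00, 130.00).
bottom flange: A = 65 × 22 = 1430.00, centroid at (46.50, 11.00).
top flange: A = 65 × 22 = 1430.00, centroid at (46.50, 249.00).
ΣA = 6500.00 mm², ΣAX̄ = 158470.00 mm³, ΣAȲ = 845000.00 mm³.
X̄ = 158470.00/6500.00 = 24.38 mm; Ȳ = 845000.00/6500.00 = 130.00 mm.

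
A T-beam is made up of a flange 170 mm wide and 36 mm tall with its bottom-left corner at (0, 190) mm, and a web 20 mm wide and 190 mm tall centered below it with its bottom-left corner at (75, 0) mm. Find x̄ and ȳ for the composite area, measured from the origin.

web: A = 20 × 190 = 3800.00, centroid at (85.00, 95.00).
flange: A = 170 × 36 = 6120.00, centroid at (85.00, 208.00).
ΣA = 9920.00 mm²
ΣAx̄ = (3800.00)(85.00) + (6120.00)(85.00) = 843200.00 mm³
ΣAȳ = (3800.00)(95.00) + (6120.00)(208.00) = 1633960.00 mm³
x̄ = 843200.00 / 9920.00 = 85.00 mm
ȳ = 1633960.00 / 9920.00 = 164.71 mm

x̄ = 85.00 mm, ȳ = 164.71 mm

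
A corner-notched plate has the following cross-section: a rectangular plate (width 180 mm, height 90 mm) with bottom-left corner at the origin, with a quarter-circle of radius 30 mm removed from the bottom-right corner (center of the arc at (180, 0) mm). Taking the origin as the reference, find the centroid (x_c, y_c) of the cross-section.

x_c = 86.47 mm, y_c = 46.47 mm

Part | A | x̄ᵢ | ȳᵢ | A·x̄ᵢ | A·ȳᵢ
plate | 16200.00 | 90.00 | 45.00 | 1458000.00 | 729000.00
removed quarter-circle | -706.86 | 167.27 | 12.73 | -118234.50 | -9000.00
Σ | 15493.14 |  |  | 1339765.50 | 720000.00
x_c = 1339765.50 / 15493.14 = 86.47 mm
y_c = 720000.00 / 15493.14 = 46.47 mm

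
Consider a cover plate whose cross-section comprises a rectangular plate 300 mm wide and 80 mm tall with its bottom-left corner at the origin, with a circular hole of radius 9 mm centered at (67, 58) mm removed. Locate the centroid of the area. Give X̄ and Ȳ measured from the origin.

X̄ = 150.89 mm, Ȳ = 39.81 mm

Part | A | x̄ᵢ | ȳᵢ | A·x̄ᵢ | A·ȳᵢ
plate | 24000.00 | 150.00 | 40.00 | 3600000.00 | 960000.00
hole | -254.47 | 67.00 | 58.00 | -17049.42 | -14759.20
Σ | 23745.53 |  |  | 3582950.58 | 945240.80
X̄ = 3582950.58 / 23745.53 = 150.89 mm
Ȳ = 945240.80 / 23745.53 = 39.81 mm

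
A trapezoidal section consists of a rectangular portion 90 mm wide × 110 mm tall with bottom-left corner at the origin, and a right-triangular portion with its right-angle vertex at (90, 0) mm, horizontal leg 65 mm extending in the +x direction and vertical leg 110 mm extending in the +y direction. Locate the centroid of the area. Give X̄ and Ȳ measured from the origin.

rectangular portion: A = 90 × 110 = 9900.00, centroid at (45.00, 55.00).
triangular portion: A = ½·65·110 = 3575.00, centroid at (111.67, 36.67).
ΣA = 13475.00 mm², ΣAX̄ = 844708.33 mm³, ΣAȲ = 675583.33 mm³.
X̄ = 844708.33/13475.00 = 62.69 mm; Ȳ = 675583.33/13475.00 = 50.14 mm.

X̄ = 62.69 mm, Ȳ = 50.14 mm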